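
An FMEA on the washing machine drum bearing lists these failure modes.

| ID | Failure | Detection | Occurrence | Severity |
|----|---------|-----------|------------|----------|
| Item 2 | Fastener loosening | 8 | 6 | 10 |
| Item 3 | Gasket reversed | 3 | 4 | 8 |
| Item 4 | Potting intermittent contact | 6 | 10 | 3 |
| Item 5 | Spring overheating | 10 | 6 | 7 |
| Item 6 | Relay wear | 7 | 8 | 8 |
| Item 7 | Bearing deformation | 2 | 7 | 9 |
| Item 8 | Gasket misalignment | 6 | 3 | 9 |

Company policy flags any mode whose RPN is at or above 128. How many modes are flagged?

5

RPN = Severity × Occurrence × Detection:
  Item 2: 10 × 6 × 8 = 480
  Item 3: 8 × 4 × 3 = 96
  Item 4: 3 × 10 × 6 = 180
  Item 5: 7 × 6 × 10 = 420
  Item 6: 8 × 8 × 7 = 448
  Item 7: 9 × 7 × 2 = 126
  Item 8: 9 × 3 × 6 = 162
Modes with RPN ≥ 128: Item 2 (480), Item 4 (180), Item 5 (420), Item 6 (448), Item 8 (162) → 5.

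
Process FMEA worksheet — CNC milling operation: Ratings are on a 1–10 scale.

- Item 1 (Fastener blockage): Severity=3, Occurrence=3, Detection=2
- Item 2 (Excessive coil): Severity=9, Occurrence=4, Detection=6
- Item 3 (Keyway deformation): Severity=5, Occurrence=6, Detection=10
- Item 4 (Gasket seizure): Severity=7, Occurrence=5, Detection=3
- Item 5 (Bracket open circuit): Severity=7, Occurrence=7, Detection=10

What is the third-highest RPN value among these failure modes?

RPN = Severity × Occurrence × Detection:
  Item 1: 3 × 3 × 2 = 18
  Item 2: 9 × 4 × 6 = 216
  Item 3: 5 × 6 × 10 = 300
  Item 4: 7 × 5 × 3 = 105
  Item 5: 7 × 7 × 10 = 490
Sorted descending: 490, 300, 216, 105, 18.
The third-highest RPN is 216 (Item 2).

216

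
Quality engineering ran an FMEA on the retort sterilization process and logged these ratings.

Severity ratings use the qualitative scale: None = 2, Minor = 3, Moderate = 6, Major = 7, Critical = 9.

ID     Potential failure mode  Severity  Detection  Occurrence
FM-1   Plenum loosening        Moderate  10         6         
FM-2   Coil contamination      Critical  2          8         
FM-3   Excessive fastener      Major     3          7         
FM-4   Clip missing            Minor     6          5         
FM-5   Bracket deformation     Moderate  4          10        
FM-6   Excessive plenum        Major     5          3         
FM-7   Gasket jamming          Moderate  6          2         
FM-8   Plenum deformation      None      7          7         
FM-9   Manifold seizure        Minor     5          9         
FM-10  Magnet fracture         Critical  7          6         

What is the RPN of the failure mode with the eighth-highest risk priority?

98

RPN = Severity × Occurrence × Detection:
  FM-1: 6 × 6 × 10 = 360
  FM-2: 9 × 8 × 2 = 144
  FM-3: 7 × 7 × 3 = 147
  FM-4: 3 × 5 × 6 = 90
  FM-5: 6 × 10 × 4 = 240
  FM-6: 7 × 3 × 5 = 105
  FM-7: 6 × 2 × 6 = 72
  FM-8: 2 × 7 × 7 = 98
  FM-9: 3 × 9 × 5 = 135
  FM-10: 9 × 6 × 7 = 378
Sorted descending: 378, 360, 240, 147, 144, 135, 105, 98, 90, 72.
The eighth-highest RPN is 98 (FM-8).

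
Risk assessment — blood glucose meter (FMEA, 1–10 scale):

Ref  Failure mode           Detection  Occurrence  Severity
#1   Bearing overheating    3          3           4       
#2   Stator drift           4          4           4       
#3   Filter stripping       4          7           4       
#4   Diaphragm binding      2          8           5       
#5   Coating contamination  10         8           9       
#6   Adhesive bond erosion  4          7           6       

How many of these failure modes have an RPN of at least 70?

4

RPN = Severity × Occurrence × Detection:
  #1: 4 × 3 × 3 = 36
  #2: 4 × 4 × 4 = 64
  #3: 4 × 7 × 4 = 112
  #4: 5 × 8 × 2 = 80
  #5: 9 × 8 × 10 = 720
  #6: 6 × 7 × 4 = 168
Modes with RPN ≥ 70: #3 (112), #4 (80), #5 (720), #6 (168) → 4.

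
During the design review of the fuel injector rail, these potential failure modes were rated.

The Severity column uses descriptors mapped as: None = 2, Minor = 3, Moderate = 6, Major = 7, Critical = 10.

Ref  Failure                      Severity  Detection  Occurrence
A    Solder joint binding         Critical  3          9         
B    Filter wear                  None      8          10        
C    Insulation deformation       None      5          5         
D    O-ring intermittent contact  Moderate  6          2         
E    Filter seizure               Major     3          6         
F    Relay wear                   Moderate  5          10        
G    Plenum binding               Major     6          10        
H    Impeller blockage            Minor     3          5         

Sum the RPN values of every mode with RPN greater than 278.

720

RPN = Severity × Occurrence × Detection:
  A: 10 × 9 × 3 = 270
  B: 2 × 10 × 8 = 160
  C: 2 × 5 × 5 = 50
  D: 6 × 2 × 6 = 72
  E: 7 × 6 × 3 = 126
  F: 6 × 10 × 5 = 300
  G: 7 × 10 × 6 = 420
  H: 3 × 5 × 3 = 45
RPN > 278: F (300), G (420).
Sum: 300 + 420 = 720.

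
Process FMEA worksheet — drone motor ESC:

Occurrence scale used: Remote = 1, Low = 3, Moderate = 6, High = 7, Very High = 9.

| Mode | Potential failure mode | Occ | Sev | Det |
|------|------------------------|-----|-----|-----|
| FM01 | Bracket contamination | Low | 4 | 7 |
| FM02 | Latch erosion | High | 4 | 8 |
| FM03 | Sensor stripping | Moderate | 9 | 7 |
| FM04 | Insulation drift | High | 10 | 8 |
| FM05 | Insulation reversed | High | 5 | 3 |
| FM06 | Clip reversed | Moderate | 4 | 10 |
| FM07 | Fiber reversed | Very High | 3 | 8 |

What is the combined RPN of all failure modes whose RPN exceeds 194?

1618

RPN = Severity × Occurrence × Detection:
  FM01: 4 × 3 × 7 = 84
  FM02: 4 × 7 × 8 = 224
  FM03: 9 × 6 × 7 = 378
  FM04: 10 × 7 × 8 = 560
  FM05: 5 × 7 × 3 = 105
  FM06: 4 × 6 × 10 = 240
  FM07: 3 × 9 × 8 = 216
RPN > 194: FM02 (224), FM03 (378), FM04 (560), FM06 (240), FM07 (216).
Sum: 224 + 378 + 560 + 240 + 216 = 1618.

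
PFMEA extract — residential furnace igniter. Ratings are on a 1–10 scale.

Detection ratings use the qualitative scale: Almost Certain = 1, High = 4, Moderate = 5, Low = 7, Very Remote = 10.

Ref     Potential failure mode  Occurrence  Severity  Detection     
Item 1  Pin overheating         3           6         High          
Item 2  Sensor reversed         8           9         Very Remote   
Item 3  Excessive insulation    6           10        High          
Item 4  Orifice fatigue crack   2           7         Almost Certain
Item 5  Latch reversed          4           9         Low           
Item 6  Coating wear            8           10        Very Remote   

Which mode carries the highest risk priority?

Item 6

RPN = Severity × Occurrence × Detection:
  Item 1: 6 × 3 × 4 = 72
  Item 2: 9 × 8 × 10 = 720
  Item 3: 10 × 6 × 4 = 240
  Item 4: 7 × 2 × 1 = 14
  Item 5: 9 × 4 × 7 = 252
  Item 6: 10 × 8 × 10 = 800
Highest RPN is 800 → Item 6.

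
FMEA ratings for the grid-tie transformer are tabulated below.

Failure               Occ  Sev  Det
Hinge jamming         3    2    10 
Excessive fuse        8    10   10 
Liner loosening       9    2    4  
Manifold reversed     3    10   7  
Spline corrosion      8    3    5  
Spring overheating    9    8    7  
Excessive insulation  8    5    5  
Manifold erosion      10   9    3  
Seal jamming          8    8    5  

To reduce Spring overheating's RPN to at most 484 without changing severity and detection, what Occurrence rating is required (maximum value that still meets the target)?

Spring overheating: S=8, O=9, D=7 → current RPN = 504.
Fixed product = 56. Need 56 × O ≤ 484, so O ≤ 484/56 = 8.64.
Maximum integer Occurrence rating = 8 (gives RPN 448; O=9 would give 504 > 484).

8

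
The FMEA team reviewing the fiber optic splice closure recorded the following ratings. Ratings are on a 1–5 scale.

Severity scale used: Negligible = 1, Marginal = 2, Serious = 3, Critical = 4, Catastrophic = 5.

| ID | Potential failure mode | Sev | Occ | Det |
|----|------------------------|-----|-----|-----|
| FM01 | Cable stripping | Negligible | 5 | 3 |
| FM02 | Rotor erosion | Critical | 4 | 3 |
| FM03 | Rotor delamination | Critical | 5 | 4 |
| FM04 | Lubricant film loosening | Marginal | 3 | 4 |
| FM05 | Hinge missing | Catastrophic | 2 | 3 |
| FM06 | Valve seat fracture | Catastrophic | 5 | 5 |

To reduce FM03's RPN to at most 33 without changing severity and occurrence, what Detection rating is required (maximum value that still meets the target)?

FM03: S=4, O=5, D=4 → current RPN = 80.
Fixed product = 20. Need 20 × D ≤ 33, so D ≤ 33/20 = 1.65.
Maximum integer Detection rating = 1 (gives RPN 20; D=2 would give 40 > 33).

1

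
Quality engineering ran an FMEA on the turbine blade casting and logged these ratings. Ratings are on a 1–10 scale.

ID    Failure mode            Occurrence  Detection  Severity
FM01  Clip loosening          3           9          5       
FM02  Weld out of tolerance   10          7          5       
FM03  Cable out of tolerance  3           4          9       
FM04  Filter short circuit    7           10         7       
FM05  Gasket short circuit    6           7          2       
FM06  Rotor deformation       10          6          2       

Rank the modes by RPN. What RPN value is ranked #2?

350

RPN = Severity × Occurrence × Detection:
  FM01: 5 × 3 × 9 = 135
  FM02: 5 × 10 × 7 = 350
  FM03: 9 × 3 × 4 = 108
  FM04: 7 × 7 × 10 = 490
  FM05: 2 × 6 × 7 = 84
  FM06: 2 × 10 × 6 = 120
Sorted descending: 490, 350, 135, 120, 108, 84.
The second-highest RPN is 350 (FM02).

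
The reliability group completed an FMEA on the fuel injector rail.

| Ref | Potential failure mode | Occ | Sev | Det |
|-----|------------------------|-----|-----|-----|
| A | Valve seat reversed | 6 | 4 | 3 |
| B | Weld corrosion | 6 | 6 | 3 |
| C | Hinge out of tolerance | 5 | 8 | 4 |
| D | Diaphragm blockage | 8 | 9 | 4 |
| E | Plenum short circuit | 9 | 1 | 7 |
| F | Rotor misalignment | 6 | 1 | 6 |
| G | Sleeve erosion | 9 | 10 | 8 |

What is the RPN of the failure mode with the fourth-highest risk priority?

108

RPN = Severity × Occurrence × Detection:
  A: 4 × 6 × 3 = 72
  B: 6 × 6 × 3 = 108
  C: 8 × 5 × 4 = 160
  D: 9 × 8 × 4 = 288
  E: 1 × 9 × 7 = 63
  F: 1 × 6 × 6 = 36
  G: 10 × 9 × 8 = 720
Sorted descending: 720, 288, 160, 108, 72, 63, 36.
The fourth-highest RPN is 108 (B).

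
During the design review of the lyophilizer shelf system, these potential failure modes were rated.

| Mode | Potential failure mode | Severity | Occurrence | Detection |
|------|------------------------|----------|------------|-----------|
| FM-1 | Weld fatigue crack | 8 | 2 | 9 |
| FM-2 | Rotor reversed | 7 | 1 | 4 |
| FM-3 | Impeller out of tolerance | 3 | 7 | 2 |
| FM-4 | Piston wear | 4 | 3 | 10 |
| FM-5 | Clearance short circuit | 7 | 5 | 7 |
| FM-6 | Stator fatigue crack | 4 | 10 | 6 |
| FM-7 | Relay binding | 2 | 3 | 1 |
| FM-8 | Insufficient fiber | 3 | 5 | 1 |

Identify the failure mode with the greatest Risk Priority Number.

FM-5

RPN = Severity × Occurrence × Detection:
  FM-1: 8 × 2 × 9 = 144
  FM-2: 7 × 1 × 4 = 28
  FM-3: 3 × 7 × 2 = 42
  FM-4: 4 × 3 × 10 = 120
  FM-5: 7 × 5 × 7 = 245
  FM-6: 4 × 10 × 6 = 240
  FM-7: 2 × 3 × 1 = 6
  FM-8: 3 × 5 × 1 = 15
Highest RPN is 245 → FM-5.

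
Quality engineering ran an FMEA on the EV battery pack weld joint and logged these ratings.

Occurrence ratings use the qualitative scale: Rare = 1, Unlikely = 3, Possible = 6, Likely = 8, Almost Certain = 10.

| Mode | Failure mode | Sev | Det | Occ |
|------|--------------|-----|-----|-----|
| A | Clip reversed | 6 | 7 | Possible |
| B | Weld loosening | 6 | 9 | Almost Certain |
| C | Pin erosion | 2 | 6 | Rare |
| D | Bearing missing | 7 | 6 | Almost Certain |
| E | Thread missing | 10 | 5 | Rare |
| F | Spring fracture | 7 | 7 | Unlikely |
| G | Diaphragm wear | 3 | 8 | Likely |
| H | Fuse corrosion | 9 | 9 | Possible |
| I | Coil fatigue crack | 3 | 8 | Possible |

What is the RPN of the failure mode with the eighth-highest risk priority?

50

RPN = Severity × Occurrence × Detection:
  A: 6 × 6 × 7 = 252
  B: 6 × 10 × 9 = 540
  C: 2 × 1 × 6 = 12
  D: 7 × 10 × 6 = 420
  E: 10 × 1 × 5 = 50
  F: 7 × 3 × 7 = 147
  G: 3 × 8 × 8 = 192
  H: 9 × 6 × 9 = 486
  I: 3 × 6 × 8 = 144
Sorted descending: 540, 486, 420, 252, 192, 147, 144, 50, 12.
The eighth-highest RPN is 50 (E).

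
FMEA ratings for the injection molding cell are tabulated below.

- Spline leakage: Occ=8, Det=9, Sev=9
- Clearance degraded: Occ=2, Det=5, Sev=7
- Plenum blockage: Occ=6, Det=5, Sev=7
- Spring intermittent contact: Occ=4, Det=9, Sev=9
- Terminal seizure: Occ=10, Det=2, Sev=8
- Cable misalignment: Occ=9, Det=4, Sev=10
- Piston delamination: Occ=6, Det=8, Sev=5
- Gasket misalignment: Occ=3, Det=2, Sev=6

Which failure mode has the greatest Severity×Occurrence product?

Criticality = Severity × Occurrence:
  Spline leakage: 9 × 8 = 72
  Clearance degraded: 7 × 2 = 14
  Plenum blockage: 7 × 6 = 42
  Spring intermittent contact: 9 × 4 = 36
  Terminal seizure: 8 × 10 = 80
  Cable misalignment: 10 × 9 = 90
  Piston delamination: 5 × 6 = 30
  Gasket misalignment: 6 × 3 = 18
Highest criticality is 90 → Cable misalignment.

Cable misalignment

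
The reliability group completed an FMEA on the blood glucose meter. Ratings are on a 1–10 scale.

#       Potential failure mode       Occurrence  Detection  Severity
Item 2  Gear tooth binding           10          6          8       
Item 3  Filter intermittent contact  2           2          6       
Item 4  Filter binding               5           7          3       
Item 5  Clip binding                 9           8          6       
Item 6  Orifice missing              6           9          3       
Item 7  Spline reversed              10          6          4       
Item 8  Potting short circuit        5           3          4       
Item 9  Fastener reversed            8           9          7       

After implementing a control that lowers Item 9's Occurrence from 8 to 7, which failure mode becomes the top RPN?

RPN = Severity × Occurrence × Detection:
  Item 2: 8 × 10 × 6 = 480
  Item 3: 6 × 2 × 2 = 24
  Item 4: 3 × 5 × 7 = 105
  Item 5: 6 × 9 × 8 = 432
  Item 6: 3 × 6 × 9 = 162
  Item 7: 4 × 10 × 6 = 240
  Item 8: 4 × 5 × 3 = 60
  Item 9: 7 × 8 × 9 = 504
After action: Item 9 → 7 × 7 × 9 = 441.
Revised RPNs: Item 2=480, Item 9=441, Item 5=432, Item 7=240, Item 6=162, Item 4=105, Item 8=60, Item 3=24.
Highest is now Item 2 (480).

Item 2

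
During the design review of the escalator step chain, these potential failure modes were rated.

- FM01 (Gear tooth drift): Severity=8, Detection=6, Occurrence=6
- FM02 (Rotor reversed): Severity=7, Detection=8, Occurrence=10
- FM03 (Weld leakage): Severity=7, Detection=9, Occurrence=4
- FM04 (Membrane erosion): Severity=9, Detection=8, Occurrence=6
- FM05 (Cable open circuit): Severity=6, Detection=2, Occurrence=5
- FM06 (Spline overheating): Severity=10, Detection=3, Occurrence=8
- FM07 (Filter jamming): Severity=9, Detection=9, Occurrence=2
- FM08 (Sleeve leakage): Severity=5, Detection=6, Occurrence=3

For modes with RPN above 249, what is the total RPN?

RPN = Severity × Occurrence × Detection:
  FM01: 8 × 6 × 6 = 288
  FM02: 7 × 10 × 8 = 560
  FM03: 7 × 4 × 9 = 252
  FM04: 9 × 6 × 8 = 432
  FM05: 6 × 5 × 2 = 60
  FM06: 10 × 8 × 3 = 240
  FM07: 9 × 2 × 9 = 162
  FM08: 5 × 3 × 6 = 90
RPN > 249: FM01 (288), FM02 (560), FM03 (252), FM04 (432).
Sum: 288 + 560 + 252 + 432 = 1532.

1532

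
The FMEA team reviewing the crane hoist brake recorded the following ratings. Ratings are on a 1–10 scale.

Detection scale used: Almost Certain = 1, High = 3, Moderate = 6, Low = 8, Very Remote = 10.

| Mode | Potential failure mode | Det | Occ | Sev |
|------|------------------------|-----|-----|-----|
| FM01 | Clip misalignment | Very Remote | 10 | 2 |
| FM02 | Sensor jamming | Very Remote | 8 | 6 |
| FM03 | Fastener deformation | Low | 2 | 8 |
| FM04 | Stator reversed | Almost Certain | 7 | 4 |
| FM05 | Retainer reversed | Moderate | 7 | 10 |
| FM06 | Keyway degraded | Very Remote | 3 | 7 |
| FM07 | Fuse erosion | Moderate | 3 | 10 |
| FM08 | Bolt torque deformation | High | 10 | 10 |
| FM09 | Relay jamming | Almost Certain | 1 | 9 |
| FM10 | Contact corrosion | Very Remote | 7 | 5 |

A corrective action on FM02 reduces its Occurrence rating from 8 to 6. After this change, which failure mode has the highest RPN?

RPN = Severity × Occurrence × Detection:
  FM01: 2 × 10 × 10 = 200
  FM02: 6 × 8 × 10 = 480
  FM03: 8 × 2 × 8 = 128
  FM04: 4 × 7 × 1 = 28
  FM05: 10 × 7 × 6 = 420
  FM06: 7 × 3 × 10 = 210
  FM07: 10 × 3 × 6 = 180
  FM08: 10 × 10 × 3 = 300
  FM09: 9 × 1 × 1 = 9
  FM10: 5 × 7 × 10 = 350
After action: FM02 → 6 × 6 × 10 = 360.
Revised RPNs: FM05=420, FM02=360, FM10=350, FM08=300, FM06=210, FM01=200, FM07=180, FM03=128, FM04=28, FM09=9.
Highest is now FM05 (420).

FM05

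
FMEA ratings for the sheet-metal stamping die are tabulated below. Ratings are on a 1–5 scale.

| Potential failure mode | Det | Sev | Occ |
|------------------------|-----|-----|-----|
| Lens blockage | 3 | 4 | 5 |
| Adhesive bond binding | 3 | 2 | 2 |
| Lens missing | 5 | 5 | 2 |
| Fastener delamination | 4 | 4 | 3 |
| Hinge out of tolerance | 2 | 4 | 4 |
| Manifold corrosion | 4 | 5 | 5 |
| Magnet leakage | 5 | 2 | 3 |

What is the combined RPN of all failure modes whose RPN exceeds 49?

RPN = Severity × Occurrence × Detection:
  Lens blockage: 4 × 5 × 3 = 60
  Adhesive bond binding: 2 × 2 × 3 = 12
  Lens missing: 5 × 2 × 5 = 50
  Fastener delamination: 4 × 3 × 4 = 48
  Hinge out of tolerance: 4 × 4 × 2 = 32
  Manifold corrosion: 5 × 5 × 4 = 100
  Magnet leakage: 2 × 3 × 5 = 30
RPN > 49: Lens blockage (60), Lens missing (50), Manifold corrosion (100).
Sum: 60 + 50 + 100 = 210.

210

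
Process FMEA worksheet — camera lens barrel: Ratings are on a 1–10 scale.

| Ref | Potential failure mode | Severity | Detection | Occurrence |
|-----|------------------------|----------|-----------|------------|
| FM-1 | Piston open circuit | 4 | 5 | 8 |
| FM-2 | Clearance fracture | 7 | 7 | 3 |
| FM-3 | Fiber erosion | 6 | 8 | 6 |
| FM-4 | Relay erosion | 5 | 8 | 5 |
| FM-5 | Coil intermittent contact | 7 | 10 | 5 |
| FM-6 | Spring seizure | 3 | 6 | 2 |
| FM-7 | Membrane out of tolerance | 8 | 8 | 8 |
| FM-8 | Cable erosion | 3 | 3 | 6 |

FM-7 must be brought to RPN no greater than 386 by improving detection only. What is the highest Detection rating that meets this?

6

FM-7: S=8, O=8, D=8 → current RPN = 512.
Fixed product = 64. Need 64 × D ≤ 386, so D ≤ 386/64 = 6.03.
Maximum integer Detection rating = 6 (gives RPN 384; D=7 would give 448 > 386).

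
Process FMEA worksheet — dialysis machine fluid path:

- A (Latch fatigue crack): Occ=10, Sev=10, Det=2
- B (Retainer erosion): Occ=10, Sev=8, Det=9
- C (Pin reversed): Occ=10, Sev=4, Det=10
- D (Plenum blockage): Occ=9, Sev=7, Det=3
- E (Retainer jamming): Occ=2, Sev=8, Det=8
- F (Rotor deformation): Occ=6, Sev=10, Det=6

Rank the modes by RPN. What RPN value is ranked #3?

RPN = Severity × Occurrence × Detection:
  A: 10 × 10 × 2 = 200
  B: 8 × 10 × 9 = 720
  C: 4 × 10 × 10 = 400
  D: 7 × 9 × 3 = 189
  E: 8 × 2 × 8 = 128
  F: 10 × 6 × 6 = 360
Sorted descending: 720, 400, 360, 200, 189, 128.
The third-highest RPN is 360 (F).

360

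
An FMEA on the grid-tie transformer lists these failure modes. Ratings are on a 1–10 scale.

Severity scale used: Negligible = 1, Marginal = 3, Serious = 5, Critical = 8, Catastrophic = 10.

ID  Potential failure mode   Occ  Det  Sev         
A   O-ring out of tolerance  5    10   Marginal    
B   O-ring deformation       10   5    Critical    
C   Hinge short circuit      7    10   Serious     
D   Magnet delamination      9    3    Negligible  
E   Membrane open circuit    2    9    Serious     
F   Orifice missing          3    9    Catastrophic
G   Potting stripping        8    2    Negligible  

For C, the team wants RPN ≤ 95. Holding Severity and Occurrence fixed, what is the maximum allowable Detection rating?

C: S=5, O=7, D=10 → current RPN = 350.
Fixed product = 35. Need 35 × D ≤ 95, so D ≤ 95/35 = 2.71.
Maximum integer Detection rating = 2 (gives RPN 70; D=3 would give 105 > 95).

2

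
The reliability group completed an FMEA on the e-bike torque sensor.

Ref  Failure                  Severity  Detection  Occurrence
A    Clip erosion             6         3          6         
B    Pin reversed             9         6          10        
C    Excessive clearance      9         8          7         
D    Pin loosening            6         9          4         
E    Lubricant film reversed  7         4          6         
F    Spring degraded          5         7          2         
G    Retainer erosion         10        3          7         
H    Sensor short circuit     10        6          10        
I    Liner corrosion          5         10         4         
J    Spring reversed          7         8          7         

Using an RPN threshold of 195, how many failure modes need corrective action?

7

RPN = Severity × Occurrence × Detection:
  A: 6 × 6 × 3 = 108
  B: 9 × 10 × 6 = 540
  C: 9 × 7 × 8 = 504
  D: 6 × 4 × 9 = 216
  E: 7 × 6 × 4 = 168
  F: 5 × 2 × 7 = 70
  G: 10 × 7 × 3 = 210
  H: 10 × 10 × 6 = 600
  I: 5 × 4 × 10 = 200
  J: 7 × 7 × 8 = 392
Modes with RPN ≥ 195: B (540), C (504), D (216), G (210), H (600), I (200), J (392) → 7.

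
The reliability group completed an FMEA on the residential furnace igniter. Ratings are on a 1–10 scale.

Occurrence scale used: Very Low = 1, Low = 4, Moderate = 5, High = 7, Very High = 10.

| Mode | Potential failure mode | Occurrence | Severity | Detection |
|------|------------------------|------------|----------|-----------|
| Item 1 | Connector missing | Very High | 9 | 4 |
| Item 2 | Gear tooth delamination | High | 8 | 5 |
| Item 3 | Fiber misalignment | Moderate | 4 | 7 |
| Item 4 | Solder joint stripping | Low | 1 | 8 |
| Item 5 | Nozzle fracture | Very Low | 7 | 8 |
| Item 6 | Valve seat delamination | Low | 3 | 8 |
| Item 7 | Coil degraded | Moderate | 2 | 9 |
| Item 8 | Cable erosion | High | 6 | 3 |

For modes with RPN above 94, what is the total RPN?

RPN = Severity × Occurrence × Detection:
  Item 1: 9 × 10 × 4 = 360
  Item 2: 8 × 7 × 5 = 280
  Item 3: 4 × 5 × 7 = 140
  Item 4: 1 × 4 × 8 = 32
  Item 5: 7 × 1 × 8 = 56
  Item 6: 3 × 4 × 8 = 96
  Item 7: 2 × 5 × 9 = 90
  Item 8: 6 × 7 × 3 = 126
RPN > 94: Item 1 (360), Item 2 (280), Item 3 (140), Item 6 (96), Item 8 (126).
Sum: 360 + 280 + 140 + 96 + 126 = 1002.

1002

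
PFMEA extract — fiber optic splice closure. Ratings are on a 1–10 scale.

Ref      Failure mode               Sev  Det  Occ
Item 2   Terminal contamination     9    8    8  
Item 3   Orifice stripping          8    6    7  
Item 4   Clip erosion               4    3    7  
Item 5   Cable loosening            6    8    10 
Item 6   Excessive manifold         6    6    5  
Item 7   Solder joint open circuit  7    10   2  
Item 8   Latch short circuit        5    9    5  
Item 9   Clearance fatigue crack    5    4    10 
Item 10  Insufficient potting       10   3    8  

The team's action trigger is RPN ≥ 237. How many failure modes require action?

4

RPN = Severity × Occurrence × Detection:
  Item 2: 9 × 8 × 8 = 576
  Item 3: 8 × 7 × 6 = 336
  Item 4: 4 × 7 × 3 = 84
  Item 5: 6 × 10 × 8 = 480
  Item 6: 6 × 5 × 6 = 180
  Item 7: 7 × 2 × 10 = 140
  Item 8: 5 × 5 × 9 = 225
  Item 9: 5 × 10 × 4 = 200
  Item 10: 10 × 8 × 3 = 240
Modes with RPN ≥ 237: Item 2 (576), Item 3 (336), Item 5 (480), Item 10 (240) → 4.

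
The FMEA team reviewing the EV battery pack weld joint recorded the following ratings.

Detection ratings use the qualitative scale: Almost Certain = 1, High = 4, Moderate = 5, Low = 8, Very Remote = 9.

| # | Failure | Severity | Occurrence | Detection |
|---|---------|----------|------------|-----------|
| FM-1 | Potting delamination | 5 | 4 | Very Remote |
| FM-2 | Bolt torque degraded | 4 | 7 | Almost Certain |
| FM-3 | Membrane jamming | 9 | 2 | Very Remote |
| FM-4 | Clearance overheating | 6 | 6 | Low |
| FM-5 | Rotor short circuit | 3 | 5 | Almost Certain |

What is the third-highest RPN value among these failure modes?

162

RPN = Severity × Occurrence × Detection:
  FM-1: 5 × 4 × 9 = 180
  FM-2: 4 × 7 × 1 = 28
  FM-3: 9 × 2 × 9 = 162
  FM-4: 6 × 6 × 8 = 288
  FM-5: 3 × 5 × 1 = 15
Sorted descending: 288, 180, 162, 28, 15.
The third-highest RPN is 162 (FM-3).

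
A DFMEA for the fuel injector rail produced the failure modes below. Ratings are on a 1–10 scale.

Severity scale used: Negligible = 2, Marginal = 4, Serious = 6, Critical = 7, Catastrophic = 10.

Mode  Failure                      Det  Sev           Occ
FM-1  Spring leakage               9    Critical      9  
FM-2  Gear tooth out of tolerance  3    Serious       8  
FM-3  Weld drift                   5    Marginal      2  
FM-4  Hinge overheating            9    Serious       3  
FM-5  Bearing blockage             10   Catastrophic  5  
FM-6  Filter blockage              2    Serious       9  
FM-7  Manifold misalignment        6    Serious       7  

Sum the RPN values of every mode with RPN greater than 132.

RPN = Severity × Occurrence × Detection:
  FM-1: 7 × 9 × 9 = 567
  FM-2: 6 × 8 × 3 = 144
  FM-3: 4 × 2 × 5 = 40
  FM-4: 6 × 3 × 9 = 162
  FM-5: 10 × 5 × 10 = 500
  FM-6: 6 × 9 × 2 = 108
  FM-7: 6 × 7 × 6 = 252
RPN > 132: FM-1 (567), FM-2 (144), FM-4 (162), FM-5 (500), FM-7 (252).
Sum: 567 + 144 + 162 + 500 + 252 = 1625.

1625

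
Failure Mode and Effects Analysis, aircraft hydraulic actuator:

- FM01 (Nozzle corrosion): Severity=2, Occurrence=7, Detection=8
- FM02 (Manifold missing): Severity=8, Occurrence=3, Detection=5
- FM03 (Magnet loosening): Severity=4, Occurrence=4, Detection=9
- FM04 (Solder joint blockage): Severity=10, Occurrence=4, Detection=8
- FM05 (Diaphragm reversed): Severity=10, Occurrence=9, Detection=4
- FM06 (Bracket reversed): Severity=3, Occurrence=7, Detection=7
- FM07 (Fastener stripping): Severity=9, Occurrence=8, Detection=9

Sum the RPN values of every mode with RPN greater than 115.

RPN = Severity × Occurrence × Detection:
  FM01: 2 × 7 × 8 = 112
  FM02: 8 × 3 × 5 = 120
  FM03: 4 × 4 × 9 = 144
  FM04: 10 × 4 × 8 = 320
  FM05: 10 × 9 × 4 = 360
  FM06: 3 × 7 × 7 = 147
  FM07: 9 × 8 × 9 = 648
RPN > 115: FM02 (120), FM03 (144), FM04 (320), FM05 (360), FM06 (147), FM07 (648).
Sum: 120 + 144 + 320 + 360 + 147 + 648 = 1739.

1739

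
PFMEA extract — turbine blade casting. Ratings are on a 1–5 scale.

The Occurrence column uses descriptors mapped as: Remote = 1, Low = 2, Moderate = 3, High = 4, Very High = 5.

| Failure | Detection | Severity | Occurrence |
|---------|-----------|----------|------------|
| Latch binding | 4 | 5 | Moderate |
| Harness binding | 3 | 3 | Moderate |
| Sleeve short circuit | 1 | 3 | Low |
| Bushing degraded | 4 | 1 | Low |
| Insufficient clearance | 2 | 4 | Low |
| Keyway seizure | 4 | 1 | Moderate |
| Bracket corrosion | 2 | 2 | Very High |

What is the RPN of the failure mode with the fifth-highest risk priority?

12

RPN = Severity × Occurrence × Detection:
  Latch binding: 5 × 3 × 4 = 60
  Harness binding: 3 × 3 × 3 = 27
  Sleeve short circuit: 3 × 2 × 1 = 6
  Bushing degraded: 1 × 2 × 4 = 8
  Insufficient clearance: 4 × 2 × 2 = 16
  Keyway seizure: 1 × 3 × 4 = 12
  Bracket corrosion: 2 × 5 × 2 = 20
Sorted descending: 60, 27, 20, 16, 12, 8, 6.
The fifth-highest RPN is 12 (Keyway seizure).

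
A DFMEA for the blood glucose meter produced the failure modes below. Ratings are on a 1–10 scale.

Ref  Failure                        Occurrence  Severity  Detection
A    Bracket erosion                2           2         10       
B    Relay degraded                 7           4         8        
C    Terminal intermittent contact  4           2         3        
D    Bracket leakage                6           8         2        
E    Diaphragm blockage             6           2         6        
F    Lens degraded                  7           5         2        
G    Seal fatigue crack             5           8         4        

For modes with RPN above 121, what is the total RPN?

RPN = Severity × Occurrence × Detection:
  A: 2 × 2 × 10 = 40
  B: 4 × 7 × 8 = 224
  C: 2 × 4 × 3 = 24
  D: 8 × 6 × 2 = 96
  E: 2 × 6 × 6 = 72
  F: 5 × 7 × 2 = 70
  G: 8 × 5 × 4 = 160
RPN > 121: B (224), G (160).
Sum: 224 + 160 = 384.

384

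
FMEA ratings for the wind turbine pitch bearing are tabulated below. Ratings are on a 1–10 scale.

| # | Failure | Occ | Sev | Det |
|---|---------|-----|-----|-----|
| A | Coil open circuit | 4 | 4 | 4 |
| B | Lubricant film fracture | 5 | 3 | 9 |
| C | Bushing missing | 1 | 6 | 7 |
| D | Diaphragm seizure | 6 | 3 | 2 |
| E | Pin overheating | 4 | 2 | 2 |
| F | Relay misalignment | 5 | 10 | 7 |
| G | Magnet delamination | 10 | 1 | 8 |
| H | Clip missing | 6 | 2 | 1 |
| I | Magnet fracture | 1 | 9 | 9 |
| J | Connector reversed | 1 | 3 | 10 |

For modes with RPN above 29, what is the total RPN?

RPN = Severity × Occurrence × Detection:
  A: 4 × 4 × 4 = 64
  B: 3 × 5 × 9 = 135
  C: 6 × 1 × 7 = 42
  D: 3 × 6 × 2 = 36
  E: 2 × 4 × 2 = 16
  F: 10 × 5 × 7 = 350
  G: 1 × 10 × 8 = 80
  H: 2 × 6 × 1 = 12
  I: 9 × 1 × 9 = 81
  J: 3 × 1 × 10 = 30
RPN > 29: A (64), B (135), C (42), D (36), F (350), G (80), I (81), J (30).
Sum: 64 + 135 + 42 + 36 + 350 + 80 + 81 + 30 = 818.

818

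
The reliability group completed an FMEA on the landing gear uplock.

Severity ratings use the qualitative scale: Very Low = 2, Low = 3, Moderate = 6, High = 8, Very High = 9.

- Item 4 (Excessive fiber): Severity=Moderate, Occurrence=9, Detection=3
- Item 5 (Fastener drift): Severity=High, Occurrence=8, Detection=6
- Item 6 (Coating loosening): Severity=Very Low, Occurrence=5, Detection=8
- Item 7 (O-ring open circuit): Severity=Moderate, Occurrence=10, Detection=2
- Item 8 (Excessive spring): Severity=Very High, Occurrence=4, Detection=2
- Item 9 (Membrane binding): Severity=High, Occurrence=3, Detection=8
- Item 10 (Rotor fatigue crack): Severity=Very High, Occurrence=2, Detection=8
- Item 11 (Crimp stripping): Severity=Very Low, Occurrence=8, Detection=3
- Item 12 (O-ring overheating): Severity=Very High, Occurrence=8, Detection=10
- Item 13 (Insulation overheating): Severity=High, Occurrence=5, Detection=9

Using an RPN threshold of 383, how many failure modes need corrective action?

2

RPN = Severity × Occurrence × Detection:
  Item 4: 6 × 9 × 3 = 162
  Item 5: 8 × 8 × 6 = 384
  Item 6: 2 × 5 × 8 = 80
  Item 7: 6 × 10 × 2 = 120
  Item 8: 9 × 4 × 2 = 72
  Item 9: 8 × 3 × 8 = 192
  Item 10: 9 × 2 × 8 = 144
  Item 11: 2 × 8 × 3 = 48
  Item 12: 9 × 8 × 10 = 720
  Item 13: 8 × 5 × 9 = 360
Modes with RPN ≥ 383: Item 5 (384), Item 12 (720) → 2.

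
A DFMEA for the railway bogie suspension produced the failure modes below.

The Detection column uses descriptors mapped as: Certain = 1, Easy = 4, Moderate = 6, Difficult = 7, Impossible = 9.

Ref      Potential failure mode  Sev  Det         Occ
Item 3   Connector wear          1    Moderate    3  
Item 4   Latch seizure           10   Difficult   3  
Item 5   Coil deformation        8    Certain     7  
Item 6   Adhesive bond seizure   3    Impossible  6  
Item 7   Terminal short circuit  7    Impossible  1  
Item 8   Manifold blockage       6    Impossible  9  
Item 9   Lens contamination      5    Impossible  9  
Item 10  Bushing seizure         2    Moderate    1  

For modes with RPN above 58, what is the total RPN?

RPN = Severity × Occurrence × Detection:
  Item 3: 1 × 3 × 6 = 18
  Item 4: 10 × 3 × 7 = 210
  Item 5: 8 × 7 × 1 = 56
  Item 6: 3 × 6 × 9 = 162
  Item 7: 7 × 1 × 9 = 63
  Item 8: 6 × 9 × 9 = 486
  Item 9: 5 × 9 × 9 = 405
  Item 10: 2 × 1 × 6 = 12
RPN > 58: Item 4 (210), Item 6 (162), Item 7 (63), Item 8 (486), Item 9 (405).
Sum: 210 + 162 + 63 + 486 + 405 = 1326.

1326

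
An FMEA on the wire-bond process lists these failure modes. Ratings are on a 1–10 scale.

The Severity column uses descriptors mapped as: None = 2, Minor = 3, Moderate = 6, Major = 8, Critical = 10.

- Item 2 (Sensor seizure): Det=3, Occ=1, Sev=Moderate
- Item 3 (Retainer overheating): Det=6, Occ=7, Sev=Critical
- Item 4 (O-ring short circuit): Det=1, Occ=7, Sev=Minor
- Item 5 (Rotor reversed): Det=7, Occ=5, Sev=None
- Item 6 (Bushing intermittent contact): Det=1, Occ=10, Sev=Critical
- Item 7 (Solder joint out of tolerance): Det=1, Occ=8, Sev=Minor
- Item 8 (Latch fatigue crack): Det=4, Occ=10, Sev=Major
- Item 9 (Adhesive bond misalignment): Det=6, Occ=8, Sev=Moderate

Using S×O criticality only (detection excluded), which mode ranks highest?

Item 6

Criticality = Severity × Occurrence:
  Item 2: 6 × 1 = 6
  Item 3: 10 × 7 = 70
  Item 4: 3 × 7 = 21
  Item 5: 2 × 5 = 10
  Item 6: 10 × 10 = 100
  Item 7: 3 × 8 = 24
  Item 8: 8 × 10 = 80
  Item 9: 6 × 8 = 48
Highest criticality is 100 → Item 6.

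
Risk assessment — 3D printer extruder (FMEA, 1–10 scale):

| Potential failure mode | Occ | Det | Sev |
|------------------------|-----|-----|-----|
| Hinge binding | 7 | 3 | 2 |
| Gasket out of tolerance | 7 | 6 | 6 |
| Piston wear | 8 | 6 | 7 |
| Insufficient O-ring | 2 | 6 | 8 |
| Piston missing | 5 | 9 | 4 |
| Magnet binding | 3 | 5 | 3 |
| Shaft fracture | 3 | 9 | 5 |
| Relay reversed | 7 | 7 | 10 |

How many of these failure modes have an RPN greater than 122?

5

RPN = Severity × Occurrence × Detection:
  Hinge binding: 2 × 7 × 3 = 42
  Gasket out of tolerance: 6 × 7 × 6 = 252
  Piston wear: 7 × 8 × 6 = 336
  Insufficient O-ring: 8 × 2 × 6 = 96
  Piston missing: 4 × 5 × 9 = 180
  Magnet binding: 3 × 3 × 5 = 45
  Shaft fracture: 5 × 3 × 9 = 135
  Relay reversed: 10 × 7 × 7 = 490
Modes with RPN > 122: Gasket out of tolerance (252), Piston wear (336), Piston missing (180), Shaft fracture (135), Relay reversed (490) → 5.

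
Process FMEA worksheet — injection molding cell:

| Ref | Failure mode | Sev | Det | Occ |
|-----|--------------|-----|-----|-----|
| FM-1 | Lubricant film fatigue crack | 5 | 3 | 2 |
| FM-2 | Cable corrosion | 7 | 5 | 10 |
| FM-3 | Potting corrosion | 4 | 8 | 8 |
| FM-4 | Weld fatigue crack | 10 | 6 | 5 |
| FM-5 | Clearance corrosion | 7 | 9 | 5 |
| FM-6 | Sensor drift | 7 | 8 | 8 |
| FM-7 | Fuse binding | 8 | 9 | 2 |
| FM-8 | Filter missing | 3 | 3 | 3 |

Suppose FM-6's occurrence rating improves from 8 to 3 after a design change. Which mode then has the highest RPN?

RPN = Severity × Occurrence × Detection:
  FM-1: 5 × 2 × 3 = 30
  FM-2: 7 × 10 × 5 = 350
  FM-3: 4 × 8 × 8 = 256
  FM-4: 10 × 5 × 6 = 300
  FM-5: 7 × 5 × 9 = 315
  FM-6: 7 × 8 × 8 = 448
  FM-7: 8 × 2 × 9 = 144
  FM-8: 3 × 3 × 3 = 27
After action: FM-6 → 7 × 3 × 8 = 168.
Revised RPNs: FM-2=350, FM-5=315, FM-4=300, FM-3=256, FM-6=168, FM-7=144, FM-1=30, FM-8=27.
Highest is now FM-2 (350).

FM-2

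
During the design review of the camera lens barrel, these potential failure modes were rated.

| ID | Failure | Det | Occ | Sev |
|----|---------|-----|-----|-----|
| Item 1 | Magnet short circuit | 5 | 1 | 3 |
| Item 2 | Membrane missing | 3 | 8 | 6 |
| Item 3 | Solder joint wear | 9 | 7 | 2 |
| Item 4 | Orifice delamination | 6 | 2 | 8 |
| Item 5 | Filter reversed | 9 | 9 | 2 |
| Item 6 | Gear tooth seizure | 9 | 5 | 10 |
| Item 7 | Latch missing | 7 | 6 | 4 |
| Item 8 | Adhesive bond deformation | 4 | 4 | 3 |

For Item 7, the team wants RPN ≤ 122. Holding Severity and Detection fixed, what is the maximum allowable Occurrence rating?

Item 7: S=4, O=6, D=7 → current RPN = 168.
Fixed product = 28. Need 28 × O ≤ 122, so O ≤ 122/28 = 4.36.
Maximum integer Occurrence rating = 4 (gives RPN 112; O=5 would give 140 > 122).

4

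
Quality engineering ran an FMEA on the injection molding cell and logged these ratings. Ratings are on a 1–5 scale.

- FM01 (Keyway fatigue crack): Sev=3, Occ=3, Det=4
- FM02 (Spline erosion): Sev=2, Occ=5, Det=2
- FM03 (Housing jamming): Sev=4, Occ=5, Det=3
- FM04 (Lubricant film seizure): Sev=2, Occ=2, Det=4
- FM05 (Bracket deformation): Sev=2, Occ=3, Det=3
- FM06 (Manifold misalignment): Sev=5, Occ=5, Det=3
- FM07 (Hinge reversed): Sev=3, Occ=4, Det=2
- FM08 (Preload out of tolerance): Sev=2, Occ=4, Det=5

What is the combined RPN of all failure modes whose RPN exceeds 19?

RPN = Severity × Occurrence × Detection:
  FM01: 3 × 3 × 4 = 36
  FM02: 2 × 5 × 2 = 20
  FM03: 4 × 5 × 3 = 60
  FM04: 2 × 2 × 4 = 16
  FM05: 2 × 3 × 3 = 18
  FM06: 5 × 5 × 3 = 75
  FM07: 3 × 4 × 2 = 24
  FM08: 2 × 4 × 5 = 40
RPN > 19: FM01 (36), FM02 (20), FM03 (60), FM06 (75), FM07 (24), FM08 (40).
Sum: 36 + 20 + 60 + 75 + 24 + 40 = 255.

255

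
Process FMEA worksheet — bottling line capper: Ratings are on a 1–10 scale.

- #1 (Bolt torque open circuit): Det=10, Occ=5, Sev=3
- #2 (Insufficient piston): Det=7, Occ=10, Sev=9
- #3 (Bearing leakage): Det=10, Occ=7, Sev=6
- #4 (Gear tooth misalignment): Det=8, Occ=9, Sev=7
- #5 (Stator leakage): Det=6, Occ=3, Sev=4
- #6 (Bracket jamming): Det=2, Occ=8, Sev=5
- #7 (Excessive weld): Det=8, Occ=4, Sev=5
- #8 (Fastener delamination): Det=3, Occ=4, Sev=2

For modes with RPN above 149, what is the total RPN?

RPN = Severity × Occurrence × Detection:
  #1: 3 × 5 × 10 = 150
  #2: 9 × 10 × 7 = 630
  #3: 6 × 7 × 10 = 420
  #4: 7 × 9 × 8 = 504
  #5: 4 × 3 × 6 = 72
  #6: 5 × 8 × 2 = 80
  #7: 5 × 4 × 8 = 160
  #8: 2 × 4 × 3 = 24
RPN > 149: #1 (150), #2 (630), #3 (420), #4 (504), #7 (160).
Sum: 150 + 630 + 420 + 504 + 160 = 1864.

1864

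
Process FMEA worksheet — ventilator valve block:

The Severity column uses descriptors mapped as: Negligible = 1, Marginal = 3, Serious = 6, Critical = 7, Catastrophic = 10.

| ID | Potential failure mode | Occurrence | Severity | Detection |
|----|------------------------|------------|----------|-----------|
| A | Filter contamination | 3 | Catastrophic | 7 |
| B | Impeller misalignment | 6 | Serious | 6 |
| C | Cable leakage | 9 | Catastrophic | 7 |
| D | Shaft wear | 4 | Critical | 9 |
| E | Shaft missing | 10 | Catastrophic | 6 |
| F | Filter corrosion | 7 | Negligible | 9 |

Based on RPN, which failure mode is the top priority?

C

RPN = Severity × Occurrence × Detection:
  A: 10 × 3 × 7 = 210
  B: 6 × 6 × 6 = 216
  C: 10 × 9 × 7 = 630
  D: 7 × 4 × 9 = 252
  E: 10 × 10 × 6 = 600
  F: 1 × 7 × 9 = 63
Highest RPN is 630 → C.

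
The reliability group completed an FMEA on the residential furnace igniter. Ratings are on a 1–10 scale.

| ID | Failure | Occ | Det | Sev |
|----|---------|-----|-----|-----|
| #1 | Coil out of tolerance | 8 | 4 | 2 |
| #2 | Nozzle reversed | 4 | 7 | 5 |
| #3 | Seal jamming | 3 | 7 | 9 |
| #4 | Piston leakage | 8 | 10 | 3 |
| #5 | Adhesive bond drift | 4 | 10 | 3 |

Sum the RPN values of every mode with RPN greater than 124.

569

RPN = Severity × Occurrence × Detection:
  #1: 2 × 8 × 4 = 64
  #2: 5 × 4 × 7 = 140
  #3: 9 × 3 × 7 = 189
  #4: 3 × 8 × 10 = 240
  #5: 3 × 4 × 10 = 120
RPN > 124: #2 (140), #3 (189), #4 (240).
Sum: 140 + 189 + 240 = 569.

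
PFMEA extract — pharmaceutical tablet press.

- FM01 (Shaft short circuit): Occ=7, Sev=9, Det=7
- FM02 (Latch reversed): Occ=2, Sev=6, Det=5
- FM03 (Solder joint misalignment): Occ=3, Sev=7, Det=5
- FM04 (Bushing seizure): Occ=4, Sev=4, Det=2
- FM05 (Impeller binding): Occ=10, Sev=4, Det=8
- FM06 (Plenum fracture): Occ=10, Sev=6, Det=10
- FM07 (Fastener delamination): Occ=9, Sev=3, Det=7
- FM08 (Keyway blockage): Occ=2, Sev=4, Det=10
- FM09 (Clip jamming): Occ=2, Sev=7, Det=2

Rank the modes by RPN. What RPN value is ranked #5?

RPN = Severity × Occurrence × Detection:
  FM01: 9 × 7 × 7 = 441
  FM02: 6 × 2 × 5 = 60
  FM03: 7 × 3 × 5 = 105
  FM04: 4 × 4 × 2 = 32
  FM05: 4 × 10 × 8 = 320
  FM06: 6 × 10 × 10 = 600
  FM07: 3 × 9 × 7 = 189
  FM08: 4 × 2 × 10 = 80
  FM09: 7 × 2 × 2 = 28
Sorted descending: 600, 441, 320, 189, 105, 80, 60, 32, 28.
The fifth-highest RPN is 105 (FM03).

105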